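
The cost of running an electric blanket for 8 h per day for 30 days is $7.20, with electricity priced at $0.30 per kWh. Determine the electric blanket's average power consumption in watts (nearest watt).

Energy = $7.20 ÷ $0.30/kWh = 24 kWh
Runtime = 8 h/day × 30 days = 240 h
Power = 24 kWh ÷ 240 h = 0.1 kW = 100 W

100 W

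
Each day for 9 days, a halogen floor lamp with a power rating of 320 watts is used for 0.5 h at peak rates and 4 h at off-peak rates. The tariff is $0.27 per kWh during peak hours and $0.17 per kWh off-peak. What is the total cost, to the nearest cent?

$2.35

Peak energy = 0.32 kW × 0.5 h × 9 = 1.44 kWh
Off-peak energy = 0.32 kW × 4 h × 9 = 11.52 kWh
Cost = 1.44 × $0.27 + 11.52 × $0.17 = $0.3888 + $1.9584 = $2.35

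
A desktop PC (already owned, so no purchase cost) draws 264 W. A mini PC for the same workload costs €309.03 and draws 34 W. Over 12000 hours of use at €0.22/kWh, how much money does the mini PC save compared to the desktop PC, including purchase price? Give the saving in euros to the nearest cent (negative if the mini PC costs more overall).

€298.17

desktop PC: €0.00 + (264/1000) kW × 12000 h × €0.22 = €0.00 + €696.96 = €696.96
mini PC: €309.03 + (34/1000) kW × 12000 h × €0.22 = €309.03 + €89.76 = €398.79
Saving = €696.96 − €398.79 = €298.17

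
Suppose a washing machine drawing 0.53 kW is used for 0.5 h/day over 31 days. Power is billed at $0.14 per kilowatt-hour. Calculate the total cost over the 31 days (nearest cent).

$1.15

Runtime = 0.5 h/day × 31 days = 15.5 h
Energy = 0.53 kW × 15.5 h = 8.215 kWh
Cost = 8.215 kWh × $0.14/kWh = $1.15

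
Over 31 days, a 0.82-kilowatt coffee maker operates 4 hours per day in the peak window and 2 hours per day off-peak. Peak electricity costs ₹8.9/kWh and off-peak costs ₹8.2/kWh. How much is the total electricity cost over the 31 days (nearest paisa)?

₹1321.84

Peak energy = 0.82 kW × 4 h × 31 = 101.68 kWh
Off-peak energy = 0.82 kW × 2 h × 31 = 50.84 kWh
Cost = 101.68 × ₹8.9 + 50.84 × ₹8.2 = ₹904.952 + ₹416.888 = ₹1321.84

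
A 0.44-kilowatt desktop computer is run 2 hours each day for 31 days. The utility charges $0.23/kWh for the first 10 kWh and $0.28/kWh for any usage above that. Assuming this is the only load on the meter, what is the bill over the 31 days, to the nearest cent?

$7.14

Runtime = 2 h/day × 31 days = 62 h
Energy = 0.44 kW × 62 h = 27.28 kWh
Tier 1 (0–10 kWh): 10 × $0.23 = $2.3
Above 10 kWh: 17.28 × $0.28 = $4.8384
Bill = $7.14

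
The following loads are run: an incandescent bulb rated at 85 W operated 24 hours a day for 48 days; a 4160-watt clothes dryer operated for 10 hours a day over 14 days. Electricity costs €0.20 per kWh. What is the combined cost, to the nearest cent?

incandescent bulb: Runtime = 24 h × 48 = 1152 h
incandescent bulb: 0.085 kW × 1152 h = 97.92 kWh
clothes dryer: Runtime = 10 h/day × 14 days = 140 h
clothes dryer: 4.16 kW × 140 h = 582.4 kWh
Total energy = 680.32 kWh
Cost = 680.32 × €0.20 = €136.06

€136.06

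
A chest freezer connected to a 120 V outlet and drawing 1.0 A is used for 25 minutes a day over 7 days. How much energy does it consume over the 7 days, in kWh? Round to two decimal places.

Power = 1.0 A × 120 V = 120 W = 0.12 kW
Runtime = 25 min × 7 = 175 min = 2.916666… h
Energy = 0.12 kW × 2.916666… h = 0.35 kWh

0.35 kWh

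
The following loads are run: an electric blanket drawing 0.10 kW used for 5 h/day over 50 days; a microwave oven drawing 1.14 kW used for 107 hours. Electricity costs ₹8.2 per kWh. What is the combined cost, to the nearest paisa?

electric blanket: Runtime = 5 h/day × 50 days = 250 h
electric blanket: 0.1 kW × 250 h = 25 kWh
microwave oven: 1.14 kW × 107 h = 121.98 kWh
Total energy = 146.98 kWh
Cost = 146.98 × ₹8.2 = ₹1205.24

₹1205.24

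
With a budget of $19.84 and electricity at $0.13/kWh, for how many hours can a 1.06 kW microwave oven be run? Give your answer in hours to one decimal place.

Energy available = $19.84 ÷ $0.13/kWh = 152.6154 kWh
Hours = 152.6154 kWh ÷ 1.06 kW = 144.0 h

144.0 h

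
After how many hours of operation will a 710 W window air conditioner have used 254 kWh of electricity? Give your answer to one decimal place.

Hours = 254 kWh ÷ 0.71 kW = 357.7 h

357.7 h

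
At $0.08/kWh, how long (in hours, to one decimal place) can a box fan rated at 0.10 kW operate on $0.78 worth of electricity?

97.5 h

Energy available = $0.78 ÷ $0.08/kWh = 9.75 kWh
Hours = 9.75 kWh ÷ 0.1 kW = 97.5 h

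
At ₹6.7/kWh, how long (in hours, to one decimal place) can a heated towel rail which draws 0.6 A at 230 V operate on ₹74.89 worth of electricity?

Power = 0.6 A × 230 V = 138 W = 0.138 kW
Energy available = ₹74.89 ÷ ₹6.7/kWh = 11.1776 kWh
Hours = 11.1776 kWh ÷ 0.138 kW = 81.0 h

81.0 h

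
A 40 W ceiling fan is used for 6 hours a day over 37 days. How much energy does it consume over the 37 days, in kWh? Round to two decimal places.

Runtime = 6 h/day × 37 days = 222 h
Energy = 0.04 kW × 222 h = 8.88 kWh

8.88 kWh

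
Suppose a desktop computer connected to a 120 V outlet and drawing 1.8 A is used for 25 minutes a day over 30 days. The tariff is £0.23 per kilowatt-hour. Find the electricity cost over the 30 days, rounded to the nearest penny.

£0.62

Power = 1.8 A × 120 V = 216 W = 0.216 kW
Runtime = 25 min × 30 = 750 min = 12.5 h
Energy = 0.216 kW × 12.5 h = 2.7 kWh
Cost = 2.7 kWh × £0.23/kWh = £0.62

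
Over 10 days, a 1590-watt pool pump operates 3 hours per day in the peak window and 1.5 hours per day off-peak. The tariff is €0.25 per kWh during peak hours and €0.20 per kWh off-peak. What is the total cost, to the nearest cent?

Peak energy = 1.59 kW × 3 h × 10 = 47.7 kWh
Off-peak energy = 1.59 kW × 1.5 h × 10 = 23.85 kWh
Cost = 47.7 × €0.25 + 23.85 × €0.20 = €11.925 + €4.77 = €16.70

€16.70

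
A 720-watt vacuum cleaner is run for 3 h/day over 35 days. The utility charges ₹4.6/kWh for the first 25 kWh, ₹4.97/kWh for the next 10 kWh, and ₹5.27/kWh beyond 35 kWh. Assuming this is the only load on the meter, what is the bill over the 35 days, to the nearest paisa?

Runtime = 3 h/day × 35 days = 105 h
Energy = 0.72 kW × 105 h = 75.6 kWh
Tier 1 (0–25 kWh): 25 × ₹4.6 = ₹115
Tier 2 (25–35 kWh): 10 × ₹4.97 = ₹49.7
Above 35 kWh: 40.6 × ₹5.27 = ₹213.962
Bill = ₹378.66

₹378.66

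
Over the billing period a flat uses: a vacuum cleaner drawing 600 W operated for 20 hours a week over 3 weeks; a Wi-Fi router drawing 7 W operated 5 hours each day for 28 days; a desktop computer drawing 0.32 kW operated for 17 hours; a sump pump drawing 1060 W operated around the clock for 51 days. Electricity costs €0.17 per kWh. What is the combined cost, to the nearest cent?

€227.78

vacuum cleaner: Runtime = 20 h/week × 3 weeks = 60 h
vacuum cleaner: 0.6 kW × 60 h = 36 kWh
Wi-Fi router: Runtime = 5 h/day × 28 days = 140 h
Wi-Fi router: 0.007 kW × 140 h = 0.98 kWh
desktop computer: 0.32 kW × 17 h = 5.44 kWh
sump pump: Runtime = 24 h × 51 = 1224 h
sump pump: 1.06 kW × 1224 h = 1297.44 kWh
Total energy = 1339.86 kWh
Cost = 1339.86 × €0.17 = €227.78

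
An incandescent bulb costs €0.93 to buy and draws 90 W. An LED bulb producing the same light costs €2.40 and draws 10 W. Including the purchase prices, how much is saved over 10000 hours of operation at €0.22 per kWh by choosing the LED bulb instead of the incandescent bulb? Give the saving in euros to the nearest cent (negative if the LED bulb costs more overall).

€174.53

incandescent bulb: €0.93 + (90/1000) kW × 10000 h × €0.22 = €0.93 + €198 = €198.93
LED bulb: €2.40 + (10/1000) kW × 10000 h × €0.22 = €2.40 + €22 = €24.4
Saving = €198.93 − €24.4 = €174.53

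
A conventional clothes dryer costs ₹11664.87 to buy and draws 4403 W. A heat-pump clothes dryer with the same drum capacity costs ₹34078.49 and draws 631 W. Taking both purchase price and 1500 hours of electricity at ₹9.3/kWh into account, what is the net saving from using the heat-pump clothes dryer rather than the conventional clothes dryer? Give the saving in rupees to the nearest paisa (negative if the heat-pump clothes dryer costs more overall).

₹30205.78

conventional clothes dryer: ₹11664.87 + (4403/1000) kW × 1500 h × ₹9.3 = ₹11664.87 + ₹61421.85 = ₹73086.72
heat-pump clothes dryer: ₹34078.49 + (631/1000) kW × 1500 h × ₹9.3 = ₹34078.49 + ₹8802.45 = ₹42880.94
Saving = ₹73086.72 − ₹42880.94 = ₹30205.78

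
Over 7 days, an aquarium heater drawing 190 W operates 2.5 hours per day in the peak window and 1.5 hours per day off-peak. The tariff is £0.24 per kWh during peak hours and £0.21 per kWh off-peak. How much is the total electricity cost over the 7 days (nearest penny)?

Peak energy = 0.19 kW × 2.5 h × 7 = 3.325 kWh
Off-peak energy = 0.19 kW × 1.5 h × 7 = 1.995 kWh
Cost = 3.325 × £0.24 + 1.995 × £0.21 = £0.798 + £0.41895 = £1.22

£1.22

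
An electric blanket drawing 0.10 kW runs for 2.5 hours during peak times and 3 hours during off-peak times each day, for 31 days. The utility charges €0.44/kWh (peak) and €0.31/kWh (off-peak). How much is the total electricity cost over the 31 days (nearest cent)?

Peak energy = 0.1 kW × 2.5 h × 31 = 7.75 kWh
Off-peak energy = 0.1 kW × 3 h × 31 = 9.3 kWh
Cost = 7.75 × €0.44 + 9.3 × €0.31 = €3.41 + €2.883 = €6.29

€6.29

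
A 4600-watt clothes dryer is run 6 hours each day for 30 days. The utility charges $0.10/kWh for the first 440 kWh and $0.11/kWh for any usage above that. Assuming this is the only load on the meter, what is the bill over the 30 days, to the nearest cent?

Runtime = 6 h/day × 30 days = 180 h
Energy = 4.6 kW × 180 h = 828 kWh
Tier 1 (0–440 kWh): 440 × $0.10 = $44
Above 440 kWh: 388 × $0.11 = $42.68
Bill = $86.68

$86.68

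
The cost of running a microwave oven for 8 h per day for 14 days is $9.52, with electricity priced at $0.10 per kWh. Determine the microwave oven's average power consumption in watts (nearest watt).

850 W

Energy = $9.52 ÷ $0.10/kWh = 95.2 kWh
Runtime = 8 h/day × 14 days = 112 h
Power = 95.2 kWh ÷ 112 h = 0.85 kW = 850 W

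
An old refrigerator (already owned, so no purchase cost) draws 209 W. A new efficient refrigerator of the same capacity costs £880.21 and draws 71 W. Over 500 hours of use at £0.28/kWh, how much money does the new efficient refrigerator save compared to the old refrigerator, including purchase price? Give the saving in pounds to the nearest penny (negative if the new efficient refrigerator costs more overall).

old refrigerator: £0.00 + (209/1000) kW × 500 h × £0.28 = £0.00 + £29.26 = £29.26
new efficient refrigerator: £880.21 + (71/1000) kW × 500 h × £0.28 = £880.21 + £9.94 = £890.15
Saving = £29.26 − £890.15 = −£860.89

-£860.89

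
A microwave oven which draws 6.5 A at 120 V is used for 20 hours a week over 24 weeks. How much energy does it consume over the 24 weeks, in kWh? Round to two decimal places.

374.40 kWh

Power = 6.5 A × 120 V = 780 W = 0.78 kW
Runtime = 20 h/week × 24 weeks = 480 h
Energy = 0.78 kW × 480 h = 374.4 kWh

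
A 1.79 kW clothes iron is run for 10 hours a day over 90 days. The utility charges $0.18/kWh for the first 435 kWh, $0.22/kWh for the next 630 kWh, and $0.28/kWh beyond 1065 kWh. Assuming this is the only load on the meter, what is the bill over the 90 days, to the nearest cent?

Runtime = 10 h/day × 90 days = 900 h
Energy = 1.79 kW × 900 h = 1611 kWh
Tier 1 (0–435 kWh): 435 × $0.18 = $78.3
Tier 2 (435–1065 kWh): 630 × $0.22 = $138.6
Above 1065 kWh: 546 × $0.28 = $152.88
Bill = $369.78

$369.78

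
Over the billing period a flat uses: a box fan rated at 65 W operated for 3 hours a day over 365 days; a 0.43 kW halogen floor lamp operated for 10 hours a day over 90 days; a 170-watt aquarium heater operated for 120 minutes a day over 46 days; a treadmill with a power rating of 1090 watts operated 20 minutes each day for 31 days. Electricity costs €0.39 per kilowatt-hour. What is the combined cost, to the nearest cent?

box fan: Runtime = 3 h/day × 365 days = 1095 h
box fan: 0.065 kW × 1095 h = 71.175 kWh
halogen floor lamp: Runtime = 10 h/day × 90 days = 900 h
halogen floor lamp: 0.43 kW × 900 h = 387 kWh
aquarium heater: Runtime = 120 min × 46 = 5520 min = 92 h
aquarium heater: 0.17 kW × 92 h = 15.64 kWh
treadmill: Runtime = 20 min × 31 = 620 min = 10.333333… h
treadmill: 1.09 kW × 10.333333… h = 11.263333… kWh
Total energy = 485.078333… kWh
Cost = 485.078333… × €0.39 = €189.18

€189.18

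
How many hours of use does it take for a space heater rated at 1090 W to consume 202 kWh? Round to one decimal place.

185.3 h

Hours = 202 kWh ÷ 1.09 kW = 185.3 h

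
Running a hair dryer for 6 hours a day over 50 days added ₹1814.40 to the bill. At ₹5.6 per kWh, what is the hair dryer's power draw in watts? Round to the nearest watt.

1080 W

Energy = ₹1814.40 ÷ ₹5.6/kWh = 324 kWh
Runtime = 6 h/day × 50 days = 300 h
Power = 324 kWh ÷ 300 h = 1.08 kW = 1080 W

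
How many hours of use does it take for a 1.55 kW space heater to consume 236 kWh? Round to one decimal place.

152.3 h

Hours = 236 kWh ÷ 1.55 kW = 152.3 h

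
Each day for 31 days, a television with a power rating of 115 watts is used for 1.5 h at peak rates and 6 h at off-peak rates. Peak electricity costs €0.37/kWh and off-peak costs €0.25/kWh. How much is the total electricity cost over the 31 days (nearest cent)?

€7.33

Peak energy = 0.115 kW × 1.5 h × 31 = 5.3475 kWh
Off-peak energy = 0.115 kW × 6 h × 31 = 21.39 kWh
Cost = 5.3475 × €0.37 + 21.39 × €0.25 = €1.978575 + €5.3475 = €7.33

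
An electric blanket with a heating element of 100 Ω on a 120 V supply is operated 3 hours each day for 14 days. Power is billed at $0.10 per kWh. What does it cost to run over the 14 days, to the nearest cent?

$0.60

Power = V²/R = 120²/100 = 144 W = 0.144 kW
Runtime = 3 h/day × 14 days = 42 h
Energy = 0.144 kW × 42 h = 6.048 kWh
Cost = 6.048 kWh × $0.10/kWh = $0.60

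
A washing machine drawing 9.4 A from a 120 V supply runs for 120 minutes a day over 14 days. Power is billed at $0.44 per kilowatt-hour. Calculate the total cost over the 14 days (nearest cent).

Power = 9.4 A × 120 V = 1128 W = 1.128 kW
Runtime = 120 min × 14 = 1680 min = 28 h
Energy = 1.128 kW × 28 h = 31.584 kWh
Cost = 31.584 kWh × $0.44/kWh = $13.90

$13.90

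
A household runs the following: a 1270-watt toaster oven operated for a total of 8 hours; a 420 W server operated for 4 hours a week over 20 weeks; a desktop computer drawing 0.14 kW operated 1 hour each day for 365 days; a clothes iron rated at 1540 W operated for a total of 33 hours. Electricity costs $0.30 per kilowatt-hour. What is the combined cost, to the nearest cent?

toaster oven: 1.27 kW × 8 h = 10.16 kWh
server: Runtime = 4 h/week × 20 weeks = 80 h
server: 0.42 kW × 80 h = 33.6 kWh
desktop computer: Runtime = 1 h/day × 365 days = 365 h
desktop computer: 0.14 kW × 365 h = 51.1 kWh
clothes iron: 1.54 kW × 33 h = 50.82 kWh
Total energy = 145.68 kWh
Cost = 145.68 × $0.30 = $43.70

$43.70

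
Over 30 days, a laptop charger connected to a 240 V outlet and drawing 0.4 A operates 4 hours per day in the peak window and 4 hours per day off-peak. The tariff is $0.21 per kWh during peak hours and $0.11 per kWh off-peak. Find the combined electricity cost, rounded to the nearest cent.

$3.69

Power = 0.4 A × 240 V = 96 W = 0.096 kW
Peak energy = 0.096 kW × 4 h × 30 = 11.52 kWh
Off-peak energy = 0.096 kW × 4 h × 30 = 11.52 kWh
Cost = 11.52 × $0.21 + 11.52 × $0.11 = $2.4192 + $1.2672 = $3.69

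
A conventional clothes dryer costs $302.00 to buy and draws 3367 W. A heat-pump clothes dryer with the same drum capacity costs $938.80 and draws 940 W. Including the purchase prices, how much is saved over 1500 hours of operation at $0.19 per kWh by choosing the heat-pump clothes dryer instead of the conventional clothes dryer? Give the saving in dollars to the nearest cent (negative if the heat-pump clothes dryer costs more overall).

$54.90

conventional clothes dryer: $302.00 + (3367/1000) kW × 1500 h × $0.19 = $302.00 + $959.595 = $1261.595
heat-pump clothes dryer: $938.80 + (940/1000) kW × 1500 h × $0.19 = $938.80 + $267.9 = $1206.7
Saving = $1261.595 − $1206.7 = $54.895 → $54.90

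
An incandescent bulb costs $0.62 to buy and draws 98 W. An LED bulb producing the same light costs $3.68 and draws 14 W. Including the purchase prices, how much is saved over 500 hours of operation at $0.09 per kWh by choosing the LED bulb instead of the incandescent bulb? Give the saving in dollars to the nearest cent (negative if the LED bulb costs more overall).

$0.72

incandescent bulb: $0.62 + (98/1000) kW × 500 h × $0.09 = $0.62 + $4.41 = $5.03
LED bulb: $3.68 + (14/1000) kW × 500 h × $0.09 = $3.68 + $0.63 = $4.31
Saving = $5.03 − $4.31 = $0.72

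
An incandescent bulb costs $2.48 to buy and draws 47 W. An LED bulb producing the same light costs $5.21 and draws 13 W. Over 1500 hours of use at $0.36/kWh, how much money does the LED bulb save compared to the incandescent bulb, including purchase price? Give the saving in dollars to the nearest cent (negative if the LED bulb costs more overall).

$15.63

incandescent bulb: $2.48 + (47/1000) kW × 1500 h × $0.36 = $2.48 + $25.38 = $27.86
LED bulb: $5.21 + (13/1000) kW × 1500 h × $0.36 = $5.21 + $7.02 = $12.23
Saving = $27.86 − $12.23 = $15.63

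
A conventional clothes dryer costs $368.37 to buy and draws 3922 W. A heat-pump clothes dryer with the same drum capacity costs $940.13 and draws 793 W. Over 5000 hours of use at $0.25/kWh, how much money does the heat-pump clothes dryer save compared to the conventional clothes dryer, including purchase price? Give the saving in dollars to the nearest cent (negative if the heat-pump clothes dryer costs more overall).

conventional clothes dryer: $368.37 + (3922/1000) kW × 5000 h × $0.25 = $368.37 + $4902.5 = $5270.87
heat-pump clothes dryer: $940.13 + (793/1000) kW × 5000 h × $0.25 = $940.13 + $991.25 = $1931.38
Saving = $5270.87 − $1931.38 = $3339.49

$3339.49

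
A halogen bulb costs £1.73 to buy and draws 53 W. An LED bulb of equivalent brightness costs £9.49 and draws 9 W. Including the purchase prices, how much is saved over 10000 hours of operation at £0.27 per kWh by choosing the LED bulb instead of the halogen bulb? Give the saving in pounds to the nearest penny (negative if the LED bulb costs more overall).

£111.04

halogen bulb: £1.73 + (53/1000) kW × 10000 h × £0.27 = £1.73 + £143.1 = £144.83
LED bulb: £9.49 + (9/1000) kW × 10000 h × £0.27 = £9.49 + £24.3 = £33.79
Saving = £144.83 − £33.79 = £111.04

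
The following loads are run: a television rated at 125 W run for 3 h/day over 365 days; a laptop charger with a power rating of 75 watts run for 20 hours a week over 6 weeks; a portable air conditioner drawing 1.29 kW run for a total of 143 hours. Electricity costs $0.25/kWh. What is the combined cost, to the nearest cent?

$82.59

television: Runtime = 3 h/day × 365 days = 1095 h
television: 0.125 kW × 1095 h = 136.875 kWh
laptop charger: Runtime = 20 h/week × 6 weeks = 120 h
laptop charger: 0.075 kW × 120 h = 9 kWh
portable air conditioner: 1.29 kW × 143 h = 184.47 kWh
Total energy = 330.345 kWh
Cost = 330.345 × $0.25 = $82.59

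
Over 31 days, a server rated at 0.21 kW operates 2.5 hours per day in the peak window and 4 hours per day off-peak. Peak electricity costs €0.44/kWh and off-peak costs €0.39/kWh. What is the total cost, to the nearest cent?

Peak energy = 0.21 kW × 2.5 h × 31 = 16.275 kWh
Off-peak energy = 0.21 kW × 4 h × 31 = 26.04 kWh
Cost = 16.275 × €0.44 + 26.04 × €0.39 = €7.161 + €10.1556 = €17.32

€17.32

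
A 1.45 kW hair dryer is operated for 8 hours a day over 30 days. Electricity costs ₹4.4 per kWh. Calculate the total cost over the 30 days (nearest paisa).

Runtime = 8 h/day × 30 days = 240 h
Energy = 1.45 kW × 240 h = 348 kWh
Cost = 348 kWh × ₹4.4/kWh = ₹1531.20

₹1531.20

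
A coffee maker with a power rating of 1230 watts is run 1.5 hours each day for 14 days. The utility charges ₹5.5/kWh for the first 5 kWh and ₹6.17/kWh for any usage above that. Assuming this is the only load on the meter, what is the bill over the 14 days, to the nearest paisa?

₹156.02

Runtime = 1.5 h/day × 14 days = 21 h
Energy = 1.23 kW × 21 h = 25.83 kWh
Tier 1 (0–5 kWh): 5 × ₹5.5 = ₹27.5
Above 5 kWh: 20.83 × ₹6.17 = ₹128.5211
Bill = ₹156.02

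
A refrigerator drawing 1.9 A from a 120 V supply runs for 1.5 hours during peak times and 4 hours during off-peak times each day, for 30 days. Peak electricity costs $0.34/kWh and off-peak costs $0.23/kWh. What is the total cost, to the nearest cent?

Power = 1.9 A × 120 V = 228 W = 0.228 kW
Peak energy = 0.228 kW × 1.5 h × 30 = 10.26 kWh
Off-peak energy = 0.228 kW × 4 h × 30 = 27.36 kWh
Cost = 10.26 × $0.34 + 27.36 × $0.23 = $3.4884 + $6.2928 = $9.78

$9.78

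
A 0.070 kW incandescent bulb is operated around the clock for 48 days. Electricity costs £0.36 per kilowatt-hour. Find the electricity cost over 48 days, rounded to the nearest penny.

Runtime = 24 h × 48 = 1152 h
Energy = 0.07 kW × 1152 h = 80.64 kWh
Cost = 80.64 kWh × £0.36/kWh = £29.03

£29.03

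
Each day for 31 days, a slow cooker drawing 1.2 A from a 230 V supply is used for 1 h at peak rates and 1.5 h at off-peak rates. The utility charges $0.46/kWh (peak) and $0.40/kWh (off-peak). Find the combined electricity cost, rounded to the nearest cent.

$9.07

Power = 1.2 A × 230 V = 276 W = 0.276 kW
Peak energy = 0.276 kW × 1 h × 31 = 8.556 kWh
Off-peak energy = 0.276 kW × 1.5 h × 31 = 12.834 kWh
Cost = 8.556 × $0.46 + 12.834 × $0.40 = $3.93576 + $5.1336 = $9.07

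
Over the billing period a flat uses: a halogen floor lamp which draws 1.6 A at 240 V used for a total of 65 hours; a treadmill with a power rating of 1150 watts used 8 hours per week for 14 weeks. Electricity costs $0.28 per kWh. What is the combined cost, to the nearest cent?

halogen floor lamp: Power = 1.6 A × 240 V = 384 W = 0.384 kW
halogen floor lamp: 0.384 kW × 65 h = 24.96 kWh
treadmill: Runtime = 8 h/week × 14 weeks = 112 h
treadmill: 1.15 kW × 112 h = 128.8 kWh
Total energy = 153.76 kWh
Cost = 153.76 × $0.28 = $43.05

$43.05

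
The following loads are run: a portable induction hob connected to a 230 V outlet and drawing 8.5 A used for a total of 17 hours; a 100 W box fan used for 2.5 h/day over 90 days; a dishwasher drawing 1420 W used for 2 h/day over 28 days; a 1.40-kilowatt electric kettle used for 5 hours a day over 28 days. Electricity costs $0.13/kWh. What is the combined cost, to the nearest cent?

portable induction hob: Power = 8.5 A × 230 V = 1955 W = 1.955 kW
portable induction hob: 1.955 kW × 17 h = 33.235 kWh
box fan: Runtime = 2.5 h/day × 90 days = 225 h
box fan: 0.1 kW × 225 h = 22.5 kWh
dishwasher: Runtime = 2 h/day × 28 days = 56 h
dishwasher: 1.42 kW × 56 h = 79.52 kWh
electric kettle: Runtime = 5 h/day × 28 days = 140 h
electric kettle: 1.4 kW × 140 h = 196 kWh
Total energy = 331.255 kWh
Cost = 331.255 × $0.13 = $43.06

$43.06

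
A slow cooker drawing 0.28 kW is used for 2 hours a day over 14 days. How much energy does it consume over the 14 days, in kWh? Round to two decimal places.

Runtime = 2 h/day × 14 days = 28 h
Energy = 0.28 kW × 28 h = 7.84 kWh

7.84 kWh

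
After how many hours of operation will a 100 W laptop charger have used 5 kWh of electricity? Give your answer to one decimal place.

50.0 h

Hours = 5 kWh ÷ 0.1 kW = 50.0 h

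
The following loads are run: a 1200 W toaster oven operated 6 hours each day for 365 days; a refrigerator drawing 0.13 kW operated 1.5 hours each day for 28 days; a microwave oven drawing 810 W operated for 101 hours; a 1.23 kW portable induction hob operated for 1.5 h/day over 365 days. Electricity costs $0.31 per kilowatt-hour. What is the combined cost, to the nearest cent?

$1050.50

toaster oven: Runtime = 6 h/day × 365 days = 2190 h
toaster oven: 1.2 kW × 2190 h = 2628 kWh
refrigerator: Runtime = 1.5 h/day × 28 days = 42 h
refrigerator: 0.13 kW × 42 h = 5.46 kWh
microwave oven: 0.81 kW × 101 h = 81.81 kWh
portable induction hob: Runtime = 1.5 h/day × 365 days = 547.5 h
portable induction hob: 1.23 kW × 547.5 h = 673.425 kWh
Total energy = 3388.695 kWh
Cost = 3388.695 × $0.31 = $1050.50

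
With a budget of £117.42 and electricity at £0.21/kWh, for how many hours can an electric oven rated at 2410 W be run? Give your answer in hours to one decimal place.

232.0 h

Energy available = £117.42 ÷ £0.21/kWh = 559.1429 kWh
Hours = 559.1429 kWh ÷ 2.41 kW = 232.0 h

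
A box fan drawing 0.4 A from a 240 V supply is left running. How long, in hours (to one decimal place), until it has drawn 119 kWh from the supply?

Power = 0.4 A × 240 V = 96 W = 0.096 kW
Hours = 119 kWh ÷ 0.096 kW = 1239.6 h

1239.6 h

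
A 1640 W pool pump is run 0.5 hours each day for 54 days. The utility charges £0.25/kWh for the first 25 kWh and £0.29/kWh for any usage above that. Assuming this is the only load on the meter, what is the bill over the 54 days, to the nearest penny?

Runtime = 0.5 h/day × 54 days = 27 h
Energy = 1.64 kW × 27 h = 44.28 kWh
Tier 1 (0–25 kWh): 25 × £0.25 = £6.25
Above 25 kWh: 19.28 × £0.29 = £5.5912
Bill = £11.84

£11.84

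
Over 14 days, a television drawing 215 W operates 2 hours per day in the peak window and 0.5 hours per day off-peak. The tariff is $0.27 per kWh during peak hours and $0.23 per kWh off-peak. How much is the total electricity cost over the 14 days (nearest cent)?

Peak energy = 0.215 kW × 2 h × 14 = 6.02 kWh
Off-peak energy = 0.215 kW × 0.5 h × 14 = 1.505 kWh
Cost = 6.02 × $0.27 + 1.505 × $0.23 = $1.6254 + $0.34615 = $1.97

$1.97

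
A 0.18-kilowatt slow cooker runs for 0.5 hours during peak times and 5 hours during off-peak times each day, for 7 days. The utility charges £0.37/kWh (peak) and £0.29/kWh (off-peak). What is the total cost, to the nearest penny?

£2.06

Peak energy = 0.18 kW × 0.5 h × 7 = 0.63 kWh
Off-peak energy = 0.18 kW × 5 h × 7 = 6.3 kWh
Cost = 0.63 × £0.37 + 6.3 × £0.29 = £0.2331 + £1.827 = £2.06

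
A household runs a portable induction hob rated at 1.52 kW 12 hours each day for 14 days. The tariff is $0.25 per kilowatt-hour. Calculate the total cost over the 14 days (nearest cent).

Runtime = 12 h/day × 14 days = 168 h
Energy = 1.52 kW × 168 h = 255.36 kWh
Cost = 255.36 kWh × $0.25/kWh = $63.84

$63.84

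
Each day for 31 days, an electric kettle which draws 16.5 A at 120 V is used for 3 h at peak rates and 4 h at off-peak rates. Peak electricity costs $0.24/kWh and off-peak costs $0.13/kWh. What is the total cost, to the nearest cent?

Power = 16.5 A × 120 V = 1980 W = 1.98 kW
Peak energy = 1.98 kW × 3 h × 31 = 184.14 kWh
Off-peak energy = 1.98 kW × 4 h × 31 = 245.52 kWh
Cost = 184.14 × $0.24 + 245.52 × $0.13 = $44.1936 + $31.9176 = $76.11

$76.11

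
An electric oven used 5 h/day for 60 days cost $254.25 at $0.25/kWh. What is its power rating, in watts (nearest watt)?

Energy = $254.25 ÷ $0.25/kWh = 1017 kWh
Runtime = 5 h/day × 60 days = 300 h
Power = 1017 kWh ÷ 300 h = 3.39 kW = 3390 W

3390 W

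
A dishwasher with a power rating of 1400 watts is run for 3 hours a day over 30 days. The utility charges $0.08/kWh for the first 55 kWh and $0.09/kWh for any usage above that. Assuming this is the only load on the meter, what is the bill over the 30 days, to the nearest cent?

$10.79

Runtime = 3 h/day × 30 days = 90 h
Energy = 1.4 kW × 90 h = 126 kWh
Tier 1 (0–55 kWh): 55 × $0.08 = $4.4
Above 55 kWh: 71 × $0.09 = $6.39
Bill = $10.79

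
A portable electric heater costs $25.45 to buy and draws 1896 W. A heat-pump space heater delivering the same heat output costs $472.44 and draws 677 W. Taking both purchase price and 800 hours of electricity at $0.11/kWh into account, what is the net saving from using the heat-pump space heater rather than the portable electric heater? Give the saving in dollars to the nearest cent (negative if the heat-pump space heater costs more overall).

portable electric heater: $25.45 + (1896/1000) kW × 800 h × $0.11 = $25.45 + $166.848 = $192.298
heat-pump space heater: $472.44 + (677/1000) kW × 800 h × $0.11 = $472.44 + $59.576 = $532.016
Saving = $192.298 − $532.016 = −$339.718 → -$339.72

-$339.72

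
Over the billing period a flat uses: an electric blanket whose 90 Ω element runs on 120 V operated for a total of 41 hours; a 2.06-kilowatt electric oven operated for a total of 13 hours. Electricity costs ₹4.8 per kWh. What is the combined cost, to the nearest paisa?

electric blanket: Power = V²/R = 120²/90 = 160 W = 0.16 kW
electric blanket: 0.16 kW × 41 h = 6.56 kWh
electric oven: 2.06 kW × 13 h = 26.78 kWh
Total energy = 33.34 kWh
Cost = 33.34 × ₹4.8 = ₹160.03

₹160.03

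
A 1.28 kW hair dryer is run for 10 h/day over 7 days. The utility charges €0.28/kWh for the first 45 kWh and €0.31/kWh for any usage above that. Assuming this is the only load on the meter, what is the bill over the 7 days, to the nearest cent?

Runtime = 10 h/day × 7 days = 70 h
Energy = 1.28 kW × 70 h = 89.6 kWh
Tier 1 (0–45 kWh): 45 × €0.28 = €12.6
Above 45 kWh: 44.6 × €0.31 = €13.826
Bill = €26.43

€26.43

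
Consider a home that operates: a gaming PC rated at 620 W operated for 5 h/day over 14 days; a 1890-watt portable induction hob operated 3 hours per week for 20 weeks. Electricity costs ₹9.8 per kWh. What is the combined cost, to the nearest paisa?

gaming PC: Runtime = 5 h/day × 14 days = 70 h
gaming PC: 0.62 kW × 70 h = 43.4 kWh
portable induction hob: Runtime = 3 h/week × 20 weeks = 60 h
portable induction hob: 1.89 kW × 60 h = 113.4 kWh
Total energy = 156.8 kWh
Cost = 156.8 × ₹9.8 = ₹1536.64

₹1536.64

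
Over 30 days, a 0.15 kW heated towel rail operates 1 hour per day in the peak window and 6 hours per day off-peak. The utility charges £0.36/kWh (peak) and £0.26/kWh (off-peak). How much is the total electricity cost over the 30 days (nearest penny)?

£8.64

Peak energy = 0.15 kW × 1 h × 30 = 4.5 kWh
Off-peak energy = 0.15 kW × 6 h × 30 = 27 kWh
Cost = 4.5 × £0.36 + 27 × £0.26 = £1.62 + £7.02 = £8.64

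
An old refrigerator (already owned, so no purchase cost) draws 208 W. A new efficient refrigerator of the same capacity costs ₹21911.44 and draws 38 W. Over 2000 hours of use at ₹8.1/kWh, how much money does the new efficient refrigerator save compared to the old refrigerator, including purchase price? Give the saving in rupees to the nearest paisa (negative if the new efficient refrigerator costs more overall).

old refrigerator: ₹0.00 + (208/1000) kW × 2000 h × ₹8.1 = ₹0.00 + ₹3369.6 = ₹3369.6
new efficient refrigerator: ₹21911.44 + (38/1000) kW × 2000 h × ₹8.1 = ₹21911.44 + ₹615.6 = ₹22527.04
Saving = ₹3369.6 − ₹22527.04 = −₹19157.44

-₹19157.44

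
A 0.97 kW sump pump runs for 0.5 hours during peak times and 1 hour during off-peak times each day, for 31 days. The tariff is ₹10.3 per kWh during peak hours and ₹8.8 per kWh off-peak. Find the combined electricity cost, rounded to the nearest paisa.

₹419.48

Peak energy = 0.97 kW × 0.5 h × 31 = 15.035 kWh
Off-peak energy = 0.97 kW × 1 h × 31 = 30.07 kWh
Cost = 15.035 × ₹10.3 + 30.07 × ₹8.8 = ₹154.8605 + ₹264.616 = ₹419.48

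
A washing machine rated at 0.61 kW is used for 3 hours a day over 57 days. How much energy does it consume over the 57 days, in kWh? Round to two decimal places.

Runtime = 3 h/day × 57 days = 171 h
Energy = 0.61 kW × 171 h = 104.31 kWh

104.31 kWh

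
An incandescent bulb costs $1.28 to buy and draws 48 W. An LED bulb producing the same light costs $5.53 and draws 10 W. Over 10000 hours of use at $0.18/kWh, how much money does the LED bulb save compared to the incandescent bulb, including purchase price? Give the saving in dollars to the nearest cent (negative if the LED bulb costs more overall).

incandescent bulb: $1.28 + (48/1000) kW × 10000 h × $0.18 = $1.28 + $86.4 = $87.68
LED bulb: $5.53 + (10/1000) kW × 10000 h × $0.18 = $5.53 + $18 = $23.53
Saving = $87.68 − $23.53 = $64.15

$64.15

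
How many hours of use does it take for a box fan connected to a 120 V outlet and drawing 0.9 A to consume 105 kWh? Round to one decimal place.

972.2 h

Power = 0.9 A × 120 V = 108 W = 0.108 kW
Hours = 105 kWh ÷ 0.108 kW = 972.2 h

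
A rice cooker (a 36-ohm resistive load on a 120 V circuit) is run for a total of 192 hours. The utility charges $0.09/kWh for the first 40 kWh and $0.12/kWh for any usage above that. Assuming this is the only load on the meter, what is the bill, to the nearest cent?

$8.02

Power = V²/R = 120²/36 = 400 W = 0.4 kW
Energy = 0.4 kW × 192 h = 76.8 kWh
Tier 1 (0–40 kWh): 40 × $0.09 = $3.6
Above 40 kWh: 36.8 × $0.12 = $4.416
Bill = $8.02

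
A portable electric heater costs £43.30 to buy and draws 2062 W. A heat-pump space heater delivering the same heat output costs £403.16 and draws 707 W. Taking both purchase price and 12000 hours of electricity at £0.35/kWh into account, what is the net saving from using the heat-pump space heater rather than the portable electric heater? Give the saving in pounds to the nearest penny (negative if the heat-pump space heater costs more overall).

£5331.14

portable electric heater: £43.30 + (2062/1000) kW × 12000 h × £0.35 = £43.30 + £8660.4 = £8703.7
heat-pump space heater: £403.16 + (707/1000) kW × 12000 h × £0.35 = £403.16 + £2969.4 = £3372.56
Saving = £8703.7 − £3372.56 = £5331.14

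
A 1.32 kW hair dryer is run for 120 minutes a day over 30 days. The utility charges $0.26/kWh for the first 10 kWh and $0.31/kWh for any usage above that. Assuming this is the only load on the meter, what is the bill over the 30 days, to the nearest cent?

$24.05

Runtime = 120 min × 30 = 3600 min = 60 h
Energy = 1.32 kW × 60 h = 79.2 kWh
Tier 1 (0–10 kWh): 10 × $0.26 = $2.6
Above 10 kWh: 69.2 × $0.31 = $21.452
Bill = $24.05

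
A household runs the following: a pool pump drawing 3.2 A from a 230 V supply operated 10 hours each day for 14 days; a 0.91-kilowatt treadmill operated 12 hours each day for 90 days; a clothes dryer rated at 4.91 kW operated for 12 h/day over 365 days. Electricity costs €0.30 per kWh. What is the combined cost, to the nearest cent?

pool pump: Power = 3.2 A × 230 V = 736 W = 0.736 kW
pool pump: Runtime = 10 h/day × 14 days = 140 h
pool pump: 0.736 kW × 140 h = 103.04 kWh
treadmill: Runtime = 12 h/day × 90 days = 1080 h
treadmill: 0.91 kW × 1080 h = 982.8 kWh
clothes dryer: Runtime = 12 h/day × 365 days = 4380 h
clothes dryer: 4.91 kW × 4380 h = 21505.8 kWh
Total energy = 22591.64 kWh
Cost = 22591.64 × €0.30 = €6777.49

€6777.49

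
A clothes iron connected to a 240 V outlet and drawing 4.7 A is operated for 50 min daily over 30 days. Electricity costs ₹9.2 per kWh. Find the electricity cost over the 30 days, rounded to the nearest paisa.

Power = 4.7 A × 240 V = 1128 W = 1.128 kW
Runtime = 50 min × 30 = 1500 min = 25 h
Energy = 1.128 kW × 25 h = 28.2 kWh
Cost = 28.2 kWh × ₹9.2/kWh = ₹259.44

₹259.44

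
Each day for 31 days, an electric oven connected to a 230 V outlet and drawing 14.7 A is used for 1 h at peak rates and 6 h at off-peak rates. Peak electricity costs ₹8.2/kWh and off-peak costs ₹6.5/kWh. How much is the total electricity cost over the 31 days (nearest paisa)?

₹4947.08

Power = 14.7 A × 230 V = 3381 W = 3.381 kW
Peak energy = 3.381 kW × 1 h × 31 = 104.811 kWh
Off-peak energy = 3.381 kW × 6 h × 31 = 628.866 kWh
Cost = 104.811 × ₹8.2 + 628.866 × ₹6.5 = ₹859.4502 + ₹4087.629 = ₹4947.08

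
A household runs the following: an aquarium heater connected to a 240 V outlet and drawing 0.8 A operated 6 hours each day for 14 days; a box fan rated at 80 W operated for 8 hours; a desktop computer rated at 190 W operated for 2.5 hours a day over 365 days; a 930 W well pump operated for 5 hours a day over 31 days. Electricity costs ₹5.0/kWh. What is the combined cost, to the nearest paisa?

aquarium heater: Power = 0.8 A × 240 V = 192 W = 0.192 kW
aquarium heater: Runtime = 6 h/day × 14 days = 84 h
aquarium heater: 0.192 kW × 84 h = 16.128 kWh
box fan: 0.08 kW × 8 h = 0.64 kWh
desktop computer: Runtime = 2.5 h/day × 365 days = 912.5 h
desktop computer: 0.19 kW × 912.5 h = 173.375 kWh
well pump: Runtime = 5 h/day × 31 days = 155 h
well pump: 0.93 kW × 155 h = 144.15 kWh
Total energy = 334.293 kWh
Cost = 334.293 × ₹5.0 = ₹1671.47

₹1671.47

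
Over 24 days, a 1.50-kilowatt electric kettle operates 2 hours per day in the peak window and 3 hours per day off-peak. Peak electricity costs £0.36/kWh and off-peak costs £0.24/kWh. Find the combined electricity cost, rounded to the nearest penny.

£51.84

Peak energy = 1.5 kW × 2 h × 24 = 72 kWh
Off-peak energy = 1.5 kW × 3 h × 24 = 108 kWh
Cost = 72 × £0.36 + 108 × £0.24 = £25.92 + £25.92 = £51.84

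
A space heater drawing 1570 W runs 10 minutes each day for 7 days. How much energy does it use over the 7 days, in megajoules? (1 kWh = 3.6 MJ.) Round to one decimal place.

Runtime = 10 min × 7 = 70 min = 1.166666… h
Energy = 1.57 kW × 1.166666… h = 1.831666… kWh
= 1.831666… × 3.6 MJ = 6.6 MJ

6.6 MJ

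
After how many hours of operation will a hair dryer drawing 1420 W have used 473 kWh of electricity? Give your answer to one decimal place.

333.1 h

Hours = 473 kWh ÷ 1.42 kW = 333.1 h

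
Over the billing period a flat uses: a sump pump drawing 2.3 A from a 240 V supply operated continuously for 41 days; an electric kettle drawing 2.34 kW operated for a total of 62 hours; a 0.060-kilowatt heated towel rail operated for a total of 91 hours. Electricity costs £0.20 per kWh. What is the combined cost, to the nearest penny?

£138.74

sump pump: Power = 2.3 A × 240 V = 552 W = 0.552 kW
sump pump: Runtime = 24 h × 41 = 984 h
sump pump: 0.552 kW × 984 h = 543.168 kWh
electric kettle: 2.34 kW × 62 h = 145.08 kWh
heated towel rail: 0.06 kW × 91 h = 5.46 kWh
Total energy = 693.708 kWh
Cost = 693.708 × £0.20 = £138.74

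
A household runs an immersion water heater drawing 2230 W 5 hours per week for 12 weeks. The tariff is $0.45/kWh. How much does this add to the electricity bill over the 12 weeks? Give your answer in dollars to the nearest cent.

Runtime = 5 h/week × 12 weeks = 60 h
Energy = 2.23 kW × 60 h = 133.8 kWh
Cost = 133.8 kWh × $0.45/kWh = $60.21

$60.21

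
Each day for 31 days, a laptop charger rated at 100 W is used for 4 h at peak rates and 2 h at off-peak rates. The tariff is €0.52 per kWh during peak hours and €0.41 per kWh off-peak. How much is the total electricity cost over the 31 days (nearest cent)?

Peak energy = 0.1 kW × 4 h × 31 = 12.4 kWh
Off-peak energy = 0.1 kW × 2 h × 31 = 6.2 kWh
Cost = 12.4 × €0.52 + 6.2 × €0.41 = €6.448 + €2.542 = €8.99

€8.99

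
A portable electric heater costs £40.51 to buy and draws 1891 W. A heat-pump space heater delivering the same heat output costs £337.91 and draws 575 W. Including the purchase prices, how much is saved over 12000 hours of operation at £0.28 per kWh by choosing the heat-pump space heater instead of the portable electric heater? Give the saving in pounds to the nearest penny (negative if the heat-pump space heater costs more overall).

portable electric heater: £40.51 + (1891/1000) kW × 12000 h × £0.28 = £40.51 + £6353.76 = £6394.27
heat-pump space heater: £337.91 + (575/1000) kW × 12000 h × £0.28 = £337.91 + £1932 = £2269.91
Saving = £6394.27 − £2269.91 = £4124.36

£4124.36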